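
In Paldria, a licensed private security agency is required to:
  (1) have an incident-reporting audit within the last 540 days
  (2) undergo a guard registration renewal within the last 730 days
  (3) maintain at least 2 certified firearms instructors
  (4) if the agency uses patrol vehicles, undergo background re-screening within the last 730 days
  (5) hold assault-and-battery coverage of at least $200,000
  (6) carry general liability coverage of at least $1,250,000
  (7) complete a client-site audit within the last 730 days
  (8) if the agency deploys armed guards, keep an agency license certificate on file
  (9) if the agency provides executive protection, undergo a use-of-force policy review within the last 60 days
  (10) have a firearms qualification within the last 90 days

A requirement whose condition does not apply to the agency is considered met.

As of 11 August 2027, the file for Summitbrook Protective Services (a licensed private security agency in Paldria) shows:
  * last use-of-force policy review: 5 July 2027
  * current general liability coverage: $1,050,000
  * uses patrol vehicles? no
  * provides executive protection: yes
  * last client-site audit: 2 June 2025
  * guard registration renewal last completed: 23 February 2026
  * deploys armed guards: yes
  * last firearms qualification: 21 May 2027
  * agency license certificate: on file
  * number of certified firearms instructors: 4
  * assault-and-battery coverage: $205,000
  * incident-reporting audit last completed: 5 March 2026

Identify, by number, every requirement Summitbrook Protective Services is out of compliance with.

6, 7

1. incident-reporting audit 524 days ago vs limit 540 → met
2. guard registration renewal 534 days ago vs limit 730 → met
3. certified firearms instructors 4 ≥ 2 → met
4. condition 'uses patrol vehicles' does not hold → requirement n/a → met
5. assault-and-battery coverage $205,000 ≥ $200,000 → met
6. general liability coverage $1,050,000 < $1,250,000 → not met
7. client-site audit 800 days ago vs limit 730 → not met
8. condition 'deploys armed guards' holds; agency license certificate present → met
9. condition 'provides executive protection' holds; use-of-force policy review 37 days ago vs limit 60 → met
10. firearms qualification 82 days ago vs limit 90 → met
Not met: 6, 7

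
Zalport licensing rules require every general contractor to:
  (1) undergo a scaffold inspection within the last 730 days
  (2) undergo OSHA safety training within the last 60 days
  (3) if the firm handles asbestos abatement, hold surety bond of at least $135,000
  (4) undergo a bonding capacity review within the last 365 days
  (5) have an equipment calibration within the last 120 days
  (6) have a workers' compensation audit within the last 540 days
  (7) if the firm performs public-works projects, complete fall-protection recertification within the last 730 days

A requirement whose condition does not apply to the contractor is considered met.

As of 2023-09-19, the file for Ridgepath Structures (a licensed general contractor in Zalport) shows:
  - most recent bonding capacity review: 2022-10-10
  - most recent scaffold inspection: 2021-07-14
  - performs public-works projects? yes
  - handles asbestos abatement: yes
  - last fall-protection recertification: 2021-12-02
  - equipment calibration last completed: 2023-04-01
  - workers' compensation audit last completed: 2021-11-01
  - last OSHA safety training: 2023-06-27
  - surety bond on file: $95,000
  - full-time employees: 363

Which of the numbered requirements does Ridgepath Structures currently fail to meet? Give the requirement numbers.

1. scaffold inspection 797 days ago vs limit 730 → not met
2. OSHA safety training 84 days ago vs limit 60 → not met
3. condition 'handles asbestos abatement' holds; surety bond $95,000 < $135,000 → not met
4. bonding capacity review 344 days ago vs limit 365 → met
5. equipment calibration 171 days ago vs limit 120 → not met
6. workers' compensation audit 687 days ago vs limit 540 → not met
7. condition 'performs public-works projects' holds; fall-protection recertification 656 days ago vs limit 730 → met
Not met: 1, 2, 3, 5, 6

1, 2, 3, 5, 6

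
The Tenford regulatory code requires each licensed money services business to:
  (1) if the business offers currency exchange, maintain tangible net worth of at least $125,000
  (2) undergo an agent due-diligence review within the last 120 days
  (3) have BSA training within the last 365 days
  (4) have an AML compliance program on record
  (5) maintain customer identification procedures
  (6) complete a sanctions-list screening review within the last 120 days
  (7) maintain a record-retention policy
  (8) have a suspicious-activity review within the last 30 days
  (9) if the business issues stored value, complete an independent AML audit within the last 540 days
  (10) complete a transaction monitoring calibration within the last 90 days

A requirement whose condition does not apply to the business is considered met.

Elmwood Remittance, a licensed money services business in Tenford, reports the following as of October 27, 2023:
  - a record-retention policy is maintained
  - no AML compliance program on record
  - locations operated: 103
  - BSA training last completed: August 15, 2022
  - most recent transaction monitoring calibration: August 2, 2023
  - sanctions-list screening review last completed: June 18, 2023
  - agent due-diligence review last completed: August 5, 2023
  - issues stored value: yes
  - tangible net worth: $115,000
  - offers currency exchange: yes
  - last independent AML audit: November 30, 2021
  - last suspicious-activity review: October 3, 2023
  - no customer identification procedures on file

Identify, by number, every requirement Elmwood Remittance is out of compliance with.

1. condition 'offers currency exchange' holds; tangible net worth $115,000 < $125,000 → not met
2. agent due-diligence review 83 days ago vs limit 120 → met
3. BSA training 438 days ago vs limit 365 → not met
4. AML compliance program absent → not met
5. customer identification procedures absent → not met
6. sanctions-list screening review 131 days ago vs limit 120 → not met
7. record-retention policy present → met
8. suspicious-activity review 24 days ago vs limit 30 → met
9. condition 'issues stored value' holds; independent AML audit 696 days ago vs limit 540 → not met
10. transaction monitoring calibration 86 days ago vs limit 90 → met
Not met: 1, 3, 4, 5, 6, 9

1, 3, 4, 5, 6, 9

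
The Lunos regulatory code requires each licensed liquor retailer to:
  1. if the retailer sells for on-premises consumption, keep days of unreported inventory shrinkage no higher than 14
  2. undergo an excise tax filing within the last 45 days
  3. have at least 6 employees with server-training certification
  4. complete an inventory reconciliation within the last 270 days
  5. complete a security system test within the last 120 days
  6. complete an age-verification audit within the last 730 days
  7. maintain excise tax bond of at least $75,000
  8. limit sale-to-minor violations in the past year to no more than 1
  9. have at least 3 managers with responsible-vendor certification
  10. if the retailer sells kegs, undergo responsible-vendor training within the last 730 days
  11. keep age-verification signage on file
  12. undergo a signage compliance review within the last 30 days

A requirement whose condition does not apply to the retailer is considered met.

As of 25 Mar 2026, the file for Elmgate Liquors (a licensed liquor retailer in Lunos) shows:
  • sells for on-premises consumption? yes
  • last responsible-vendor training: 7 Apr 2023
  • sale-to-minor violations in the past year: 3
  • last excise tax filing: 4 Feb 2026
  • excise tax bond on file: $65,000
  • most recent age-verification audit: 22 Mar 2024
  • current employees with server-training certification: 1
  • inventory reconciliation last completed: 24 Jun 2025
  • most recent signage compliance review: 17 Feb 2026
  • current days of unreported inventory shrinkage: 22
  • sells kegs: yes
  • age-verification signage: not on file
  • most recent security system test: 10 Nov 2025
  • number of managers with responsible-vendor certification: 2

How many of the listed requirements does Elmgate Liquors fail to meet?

12

1. condition 'sells for on-premises consumption' holds; days of unreported inventory shrinkage 22 > 14 → not met
2. excise tax filing 49 days ago vs limit 45 → not met
3. employees with server-training certification 1 < 6 → not met
4. inventory reconciliation 274 days ago vs limit 270 → not met
5. security system test 135 days ago vs limit 120 → not met
6. age-verification audit 733 days ago vs limit 730 → not met
7. excise tax bond $65,000 < $75,000 → not met
8. sale-to-minor violations in the past year 3 > 1 → not met
9. managers with responsible-vendor certification 2 < 3 → not met
10. condition 'sells kegs' holds; responsible-vendor training 1083 days ago vs limit 730 → not met
11. age-verification signage absent → not met
12. signage compliance review 36 days ago vs limit 30 → not met
Not met: 12 of 12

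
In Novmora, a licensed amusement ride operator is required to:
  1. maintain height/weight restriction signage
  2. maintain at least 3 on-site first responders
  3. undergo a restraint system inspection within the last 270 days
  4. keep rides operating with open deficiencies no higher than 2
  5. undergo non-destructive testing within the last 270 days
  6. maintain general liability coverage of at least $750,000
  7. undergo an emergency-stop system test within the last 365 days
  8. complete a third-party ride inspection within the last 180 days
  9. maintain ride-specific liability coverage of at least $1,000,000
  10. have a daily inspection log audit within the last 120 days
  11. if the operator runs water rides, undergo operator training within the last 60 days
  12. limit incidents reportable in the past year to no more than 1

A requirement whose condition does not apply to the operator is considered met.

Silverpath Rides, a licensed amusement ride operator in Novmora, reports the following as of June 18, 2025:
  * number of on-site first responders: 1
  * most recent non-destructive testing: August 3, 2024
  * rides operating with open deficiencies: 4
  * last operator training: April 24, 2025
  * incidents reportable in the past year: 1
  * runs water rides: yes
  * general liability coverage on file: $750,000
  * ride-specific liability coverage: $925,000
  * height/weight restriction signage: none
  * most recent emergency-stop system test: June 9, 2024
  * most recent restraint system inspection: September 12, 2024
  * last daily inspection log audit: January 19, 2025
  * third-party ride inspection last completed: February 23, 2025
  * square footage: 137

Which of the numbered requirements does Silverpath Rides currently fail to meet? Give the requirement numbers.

1. height/weight restriction signage absent → not met
2. on-site first responders 1 < 3 → not met
3. restraint system inspection 279 days ago vs limit 270 → not met
4. rides operating with open deficiencies 4 > 2 → not met
5. non-destructive testing 319 days ago vs limit 270 → not met
6. general liability coverage $750,000 ≥ $750,000 → met
7. emergency-stop system test 374 days ago vs limit 365 → not met
8. third-party ride inspection 115 days ago vs limit 180 → met
9. ride-specific liability coverage $925,000 < $1,000,000 → not met
10. daily inspection log audit 150 days ago vs limit 120 → not met
11. condition 'runs water rides' holds; operator training 55 days ago vs limit 60 → met
12. incidents reportable in the past year 1 ≤ 1 → met
Not met: 1, 2, 3, 4, 5, 7, 9, 10

1, 2, 3, 4, 5, 7, 9, 10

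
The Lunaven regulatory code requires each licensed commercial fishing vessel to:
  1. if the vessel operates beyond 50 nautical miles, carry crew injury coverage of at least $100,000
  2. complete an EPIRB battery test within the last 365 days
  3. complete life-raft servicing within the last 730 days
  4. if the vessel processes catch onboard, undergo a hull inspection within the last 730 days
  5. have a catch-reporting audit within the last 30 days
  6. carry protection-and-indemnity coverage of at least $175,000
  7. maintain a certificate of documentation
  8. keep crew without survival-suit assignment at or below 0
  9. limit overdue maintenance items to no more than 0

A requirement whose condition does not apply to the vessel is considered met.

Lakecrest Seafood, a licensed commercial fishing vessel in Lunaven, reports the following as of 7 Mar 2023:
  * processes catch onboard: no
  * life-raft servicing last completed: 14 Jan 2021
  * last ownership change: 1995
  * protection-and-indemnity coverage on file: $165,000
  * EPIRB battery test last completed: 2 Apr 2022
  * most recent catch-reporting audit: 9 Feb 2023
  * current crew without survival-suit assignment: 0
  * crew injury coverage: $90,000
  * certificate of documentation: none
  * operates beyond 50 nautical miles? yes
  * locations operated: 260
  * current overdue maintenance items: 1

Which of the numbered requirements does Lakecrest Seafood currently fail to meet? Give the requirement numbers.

1, 3, 6, 7, 9

1. condition 'operates beyond 50 nautical miles' holds; crew injury coverage $90,000 < $100,000 → not met
2. EPIRB battery test 339 days ago vs limit 365 → met
3. life-raft servicing 782 days ago vs limit 730 → not met
4. condition 'processes catch onboard' does not hold → requirement n/a → met
5. catch-reporting audit 26 days ago vs limit 30 → met
6. protection-and-indemnity coverage $165,000 < $175,000 → not met
7. certificate of documentation absent → not met
8. crew without survival-suit assignment 0 ≤ 0 → met
9. overdue maintenance items 1 > 0 → not met
Not met: 1, 3, 6, 7, 9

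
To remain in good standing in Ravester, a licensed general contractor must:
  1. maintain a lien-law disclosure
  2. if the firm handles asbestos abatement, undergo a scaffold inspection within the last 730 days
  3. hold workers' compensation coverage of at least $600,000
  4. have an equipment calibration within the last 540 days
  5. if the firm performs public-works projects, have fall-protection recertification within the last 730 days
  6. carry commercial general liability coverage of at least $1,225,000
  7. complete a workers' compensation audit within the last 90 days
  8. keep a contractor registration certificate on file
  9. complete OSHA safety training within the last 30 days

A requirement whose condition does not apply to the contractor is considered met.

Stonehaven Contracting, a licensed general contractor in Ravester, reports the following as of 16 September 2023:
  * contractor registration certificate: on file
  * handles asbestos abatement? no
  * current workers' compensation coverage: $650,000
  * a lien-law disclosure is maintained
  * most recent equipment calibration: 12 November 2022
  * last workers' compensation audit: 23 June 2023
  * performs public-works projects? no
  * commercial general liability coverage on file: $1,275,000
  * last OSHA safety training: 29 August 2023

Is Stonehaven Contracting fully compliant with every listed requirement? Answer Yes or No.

Yes

1. lien-law disclosure present → met
2. condition 'handles asbestos abatement' does not hold → requirement n/a → met
3. workers' compensation coverage $650,000 ≥ $600,000 → met
4. equipment calibration 308 days ago vs limit 540 → met
5. condition 'performs public-works projects' does not hold → requirement n/a → met
6. commercial general liability coverage $1,275,000 ≥ $1,225,000 → met
7. workers' compensation audit 85 days ago vs limit 90 → met
8. contractor registration certificate present → met
9. OSHA safety training 18 days ago vs limit 30 → met
All met.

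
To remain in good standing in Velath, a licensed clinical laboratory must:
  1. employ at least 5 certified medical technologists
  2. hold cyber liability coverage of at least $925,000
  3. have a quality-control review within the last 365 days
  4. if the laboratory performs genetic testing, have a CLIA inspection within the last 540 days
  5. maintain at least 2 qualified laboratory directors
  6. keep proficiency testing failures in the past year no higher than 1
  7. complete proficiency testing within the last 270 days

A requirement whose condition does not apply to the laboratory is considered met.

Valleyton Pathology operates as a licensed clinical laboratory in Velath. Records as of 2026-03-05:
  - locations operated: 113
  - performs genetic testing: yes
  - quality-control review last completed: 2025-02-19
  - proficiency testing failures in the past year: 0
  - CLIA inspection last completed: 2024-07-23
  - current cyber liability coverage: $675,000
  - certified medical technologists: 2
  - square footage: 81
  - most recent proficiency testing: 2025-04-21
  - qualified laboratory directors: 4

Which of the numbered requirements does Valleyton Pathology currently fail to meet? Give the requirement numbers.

1. certified medical technologists 2 < 5 → not met
2. cyber liability coverage $675,000 < $925,000 → not met
3. quality-control review 379 days ago vs limit 365 → not met
4. condition 'performs genetic testing' holds; CLIA inspection 590 days ago vs limit 540 → not met
5. qualified laboratory directors 4 ≥ 2 → met
6. proficiency testing failures in the past year 0 ≤ 1 → met
7. proficiency testing 318 days ago vs limit 270 → not met
Not met: 1, 2, 3, 4, 7

1, 2, 3, 4, 7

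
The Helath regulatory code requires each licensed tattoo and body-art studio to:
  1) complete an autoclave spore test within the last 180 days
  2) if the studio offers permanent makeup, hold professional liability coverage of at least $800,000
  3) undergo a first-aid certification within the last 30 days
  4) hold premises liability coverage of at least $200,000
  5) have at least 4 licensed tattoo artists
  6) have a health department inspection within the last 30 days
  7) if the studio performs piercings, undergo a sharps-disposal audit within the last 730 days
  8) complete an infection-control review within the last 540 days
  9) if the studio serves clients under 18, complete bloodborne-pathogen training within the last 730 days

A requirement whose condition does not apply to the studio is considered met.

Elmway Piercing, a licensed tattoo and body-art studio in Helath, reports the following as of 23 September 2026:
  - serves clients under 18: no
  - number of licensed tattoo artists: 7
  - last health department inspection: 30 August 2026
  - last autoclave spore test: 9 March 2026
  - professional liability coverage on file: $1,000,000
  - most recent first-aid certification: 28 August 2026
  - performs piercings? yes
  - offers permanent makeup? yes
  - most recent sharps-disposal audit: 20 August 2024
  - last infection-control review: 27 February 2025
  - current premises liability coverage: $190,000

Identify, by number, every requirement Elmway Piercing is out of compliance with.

1, 4, 7, 8

1. autoclave spore test 198 days ago vs limit 180 → not met
2. condition 'offers permanent makeup' holds; professional liability coverage $1,000,000 ≥ $800,000 → met
3. first-aid certification 26 days ago vs limit 30 → met
4. premises liability coverage $190,000 < $200,000 → not met
5. licensed tattoo artists 7 ≥ 4 → met
6. health department inspection 24 days ago vs limit 30 → met
7. condition 'performs piercings' holds; sharps-disposal audit 764 days ago vs limit 730 → not met
8. infection-control review 573 days ago vs limit 540 → not met
9. condition 'serves clients under 18' does not hold → requirement n/a → met
Not met: 1, 4, 7, 8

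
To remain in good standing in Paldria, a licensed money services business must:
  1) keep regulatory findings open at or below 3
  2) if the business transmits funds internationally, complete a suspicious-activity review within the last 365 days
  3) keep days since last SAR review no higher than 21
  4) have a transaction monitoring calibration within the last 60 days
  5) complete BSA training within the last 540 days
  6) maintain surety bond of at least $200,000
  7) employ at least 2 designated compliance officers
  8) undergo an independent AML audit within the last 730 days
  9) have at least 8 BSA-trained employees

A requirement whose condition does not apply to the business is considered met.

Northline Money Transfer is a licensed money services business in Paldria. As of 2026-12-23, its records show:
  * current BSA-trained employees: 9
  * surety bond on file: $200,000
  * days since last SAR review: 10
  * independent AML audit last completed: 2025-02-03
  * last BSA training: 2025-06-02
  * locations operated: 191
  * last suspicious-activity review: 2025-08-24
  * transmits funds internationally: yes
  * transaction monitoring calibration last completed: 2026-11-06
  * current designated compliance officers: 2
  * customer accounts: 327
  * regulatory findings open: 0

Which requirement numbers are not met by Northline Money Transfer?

2, 5

1. regulatory findings open 0 ≤ 3 → met
2. condition 'transmits funds internationally' holds; suspicious-activity review 486 days ago vs limit 365 → not met
3. days since last SAR review 10 ≤ 21 → met
4. transaction monitoring calibration 47 days ago vs limit 60 → met
5. BSA training 569 days ago vs limit 540 → not met
6. surety bond $200,000 ≥ $200,000 → met
7. designated compliance officers 2 ≥ 2 → met
8. independent AML audit 688 days ago vs limit 730 → met
9. BSA-trained employees 9 ≥ 8 → met
Not met: 2, 5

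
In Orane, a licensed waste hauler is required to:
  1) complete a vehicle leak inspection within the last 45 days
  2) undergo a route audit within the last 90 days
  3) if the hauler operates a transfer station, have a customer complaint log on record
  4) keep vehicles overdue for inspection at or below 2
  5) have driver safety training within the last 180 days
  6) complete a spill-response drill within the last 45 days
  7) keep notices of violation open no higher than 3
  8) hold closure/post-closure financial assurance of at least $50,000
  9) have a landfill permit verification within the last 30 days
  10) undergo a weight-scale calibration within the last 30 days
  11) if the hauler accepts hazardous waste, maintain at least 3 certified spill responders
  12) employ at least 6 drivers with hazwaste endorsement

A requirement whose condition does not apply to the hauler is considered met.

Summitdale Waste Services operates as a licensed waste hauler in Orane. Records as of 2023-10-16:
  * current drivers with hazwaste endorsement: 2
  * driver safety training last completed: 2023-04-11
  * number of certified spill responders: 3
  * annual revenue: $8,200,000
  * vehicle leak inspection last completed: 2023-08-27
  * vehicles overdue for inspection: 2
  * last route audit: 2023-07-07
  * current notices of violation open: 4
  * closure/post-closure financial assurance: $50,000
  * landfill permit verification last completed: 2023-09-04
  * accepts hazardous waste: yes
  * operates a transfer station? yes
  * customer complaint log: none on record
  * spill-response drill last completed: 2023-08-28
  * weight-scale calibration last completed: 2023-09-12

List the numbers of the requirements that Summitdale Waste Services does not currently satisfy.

1. vehicle leak inspection 50 days ago vs limit 45 → not met
2. route audit 101 days ago vs limit 90 → not met
3. condition 'operates a transfer station' holds; customer complaint log absent → not met
4. vehicles overdue for inspection 2 ≤ 2 → met
5. driver safety training 188 days ago vs limit 180 → not met
6. spill-response drill 49 days ago vs limit 45 → not met
7. notices of violation open 4 > 3 → not met
8. closure/post-closure financial assurance $50,000 ≥ $50,000 → met
9. landfill permit verification 42 days ago vs limit 30 → not met
10. weight-scale calibration 34 days ago vs limit 30 → not met
11. condition 'accepts hazardous waste' holds; certified spill responders 3 ≥ 3 → met
12. drivers with hazwaste endorsement 2 < 6 → not met
Not met: 1, 2, 3, 5, 6, 7, 9, 10, 12

1, 2, 3, 5, 6, 7, 9, 10, 12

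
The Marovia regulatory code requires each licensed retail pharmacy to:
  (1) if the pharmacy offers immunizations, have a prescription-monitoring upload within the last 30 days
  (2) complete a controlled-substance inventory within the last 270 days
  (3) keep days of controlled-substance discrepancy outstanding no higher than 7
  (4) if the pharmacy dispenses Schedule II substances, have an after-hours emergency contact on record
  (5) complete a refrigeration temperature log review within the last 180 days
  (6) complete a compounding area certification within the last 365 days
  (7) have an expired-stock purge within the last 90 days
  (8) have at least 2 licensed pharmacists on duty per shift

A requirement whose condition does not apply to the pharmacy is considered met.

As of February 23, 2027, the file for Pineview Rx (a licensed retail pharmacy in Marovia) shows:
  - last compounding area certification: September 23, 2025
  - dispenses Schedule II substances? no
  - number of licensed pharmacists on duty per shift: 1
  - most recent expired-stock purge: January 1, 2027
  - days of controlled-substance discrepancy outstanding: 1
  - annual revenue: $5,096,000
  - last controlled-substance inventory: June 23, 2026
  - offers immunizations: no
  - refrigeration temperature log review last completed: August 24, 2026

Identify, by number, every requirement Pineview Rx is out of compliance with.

5, 6, 8

1. condition 'offers immunizations' does not hold → requirement n/a → met
2. controlled-substance inventory 245 days ago vs limit 270 → met
3. days of controlled-substance discrepancy outstanding 1 ≤ 7 → met
4. condition 'dispenses Schedule II substances' does not hold → requirement n/a → met
5. refrigeration temperature log review 183 days ago vs limit 180 → not met
6. compounding area certification 518 days ago vs limit 365 → not met
7. expired-stock purge 53 days ago vs limit 90 → met
8. licensed pharmacists on duty per shift 1 < 2 → not met
Not met: 5, 6, 8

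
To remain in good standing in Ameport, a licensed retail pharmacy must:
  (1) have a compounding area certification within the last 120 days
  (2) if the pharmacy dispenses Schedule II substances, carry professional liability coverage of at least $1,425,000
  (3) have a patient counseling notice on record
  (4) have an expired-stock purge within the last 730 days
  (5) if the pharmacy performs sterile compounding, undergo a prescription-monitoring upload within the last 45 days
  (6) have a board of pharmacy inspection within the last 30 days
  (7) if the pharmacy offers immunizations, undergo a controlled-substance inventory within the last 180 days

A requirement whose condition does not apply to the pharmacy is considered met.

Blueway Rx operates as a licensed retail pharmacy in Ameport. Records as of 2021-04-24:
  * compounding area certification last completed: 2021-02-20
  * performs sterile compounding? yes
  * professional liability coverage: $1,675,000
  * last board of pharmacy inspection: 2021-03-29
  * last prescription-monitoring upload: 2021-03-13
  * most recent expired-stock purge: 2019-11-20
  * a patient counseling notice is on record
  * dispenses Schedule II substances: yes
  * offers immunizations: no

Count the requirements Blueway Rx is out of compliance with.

1. compounding area certification 63 days ago vs limit 120 → met
2. condition 'dispenses Schedule II substances' holds; professional liability coverage $1,675,000 ≥ $1,425,000 → met
3. patient counseling notice present → met
4. expired-stock purge 521 days ago vs limit 730 → met
5. condition 'performs sterile compounding' holds; prescription-monitoring upload 42 days ago vs limit 45 → met
6. board of pharmacy inspection 26 days ago vs limit 30 → met
7. condition 'offers immunizations' does not hold → requirement n/a → met
Not met: 0 of 7

0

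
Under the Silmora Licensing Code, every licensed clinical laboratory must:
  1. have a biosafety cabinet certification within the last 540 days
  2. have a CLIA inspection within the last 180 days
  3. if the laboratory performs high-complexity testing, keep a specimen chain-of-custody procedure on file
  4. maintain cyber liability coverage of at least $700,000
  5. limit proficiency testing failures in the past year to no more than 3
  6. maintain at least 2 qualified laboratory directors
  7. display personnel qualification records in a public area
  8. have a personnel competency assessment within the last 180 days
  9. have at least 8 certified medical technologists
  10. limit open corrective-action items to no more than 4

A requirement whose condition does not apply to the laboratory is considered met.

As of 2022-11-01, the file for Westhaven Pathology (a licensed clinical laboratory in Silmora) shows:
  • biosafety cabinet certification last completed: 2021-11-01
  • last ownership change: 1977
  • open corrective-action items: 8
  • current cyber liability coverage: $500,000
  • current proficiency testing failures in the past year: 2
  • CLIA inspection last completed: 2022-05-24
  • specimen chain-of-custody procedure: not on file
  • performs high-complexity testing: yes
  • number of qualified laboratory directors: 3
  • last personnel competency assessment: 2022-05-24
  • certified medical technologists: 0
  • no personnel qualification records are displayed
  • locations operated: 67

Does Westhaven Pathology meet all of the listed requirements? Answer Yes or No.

1. biosafety cabinet certification 365 days ago vs limit 540 → met
2. CLIA inspection 161 days ago vs limit 180 → met
3. condition 'performs high-complexity testing' holds; specimen chain-of-custody procedure absent → not met
4. cyber liability coverage $500,000 < $700,000 → not met
5. proficiency testing failures in the past year 2 ≤ 3 → met
6. qualified laboratory directors 3 ≥ 2 → met
7. personnel qualification records absent → not met
8. personnel competency assessment 161 days ago vs limit 180 → met
9. certified medical technologists 0 < 8 → not met
10. open corrective-action items 8 > 4 → not met
Not met: 3, 4, 7, 9, 10

No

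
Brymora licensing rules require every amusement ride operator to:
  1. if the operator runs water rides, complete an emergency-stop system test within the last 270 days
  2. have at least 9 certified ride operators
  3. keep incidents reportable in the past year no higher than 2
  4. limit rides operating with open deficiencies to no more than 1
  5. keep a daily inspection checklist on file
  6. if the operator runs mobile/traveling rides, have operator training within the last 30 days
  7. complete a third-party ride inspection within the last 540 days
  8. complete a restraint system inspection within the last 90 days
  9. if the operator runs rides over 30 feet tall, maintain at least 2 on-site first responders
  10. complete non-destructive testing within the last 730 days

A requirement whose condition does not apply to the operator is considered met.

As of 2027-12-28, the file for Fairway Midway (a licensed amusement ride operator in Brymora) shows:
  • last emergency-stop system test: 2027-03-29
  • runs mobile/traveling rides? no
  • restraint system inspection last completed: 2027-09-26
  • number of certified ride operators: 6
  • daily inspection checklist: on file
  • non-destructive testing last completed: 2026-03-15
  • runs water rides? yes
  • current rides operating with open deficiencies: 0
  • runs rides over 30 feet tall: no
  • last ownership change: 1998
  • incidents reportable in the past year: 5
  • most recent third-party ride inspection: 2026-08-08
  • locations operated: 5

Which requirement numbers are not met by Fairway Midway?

1. condition 'runs water rides' holds; emergency-stop system test 274 days ago vs limit 270 → not met
2. certified ride operators 6 < 9 → not met
3. incidents reportable in the past year 5 > 2 → not met
4. rides operating with open deficiencies 0 ≤ 1 → met
5. daily inspection checklist present → met
6. condition 'runs mobile/traveling rides' does not hold → requirement n/a → met
7. third-party ride inspection 507 days ago vs limit 540 → met
8. restraint system inspection 93 days ago vs limit 90 → not met
9. condition 'runs rides over 30 feet tall' does not hold → requirement n/a → met
10. non-destructive testing 653 days ago vs limit 730 → met
Not met: 1, 2, 3, 8

1, 2, 3, 8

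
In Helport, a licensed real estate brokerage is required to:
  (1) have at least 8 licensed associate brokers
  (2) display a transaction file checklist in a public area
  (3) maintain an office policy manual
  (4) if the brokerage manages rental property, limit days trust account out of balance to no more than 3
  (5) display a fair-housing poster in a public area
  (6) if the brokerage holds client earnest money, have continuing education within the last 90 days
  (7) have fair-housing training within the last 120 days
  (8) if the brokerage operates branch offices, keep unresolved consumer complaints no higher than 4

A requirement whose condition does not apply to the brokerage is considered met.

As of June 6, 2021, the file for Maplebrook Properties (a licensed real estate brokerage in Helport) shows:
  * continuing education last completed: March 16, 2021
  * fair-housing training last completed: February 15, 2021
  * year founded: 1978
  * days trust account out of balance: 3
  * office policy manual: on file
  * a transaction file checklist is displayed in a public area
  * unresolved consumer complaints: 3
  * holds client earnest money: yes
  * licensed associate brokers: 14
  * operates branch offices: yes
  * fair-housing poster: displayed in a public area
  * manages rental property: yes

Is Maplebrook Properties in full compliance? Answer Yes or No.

1. licensed associate brokers 14 ≥ 8 → met
2. transaction file checklist present → met
3. office policy manual present → met
4. condition 'manages rental property' holds; days trust account out of balance 3 ≤ 3 → met
5. fair-housing poster present → met
6. condition 'holds client earnest money' holds; continuing education 82 days ago vs limit 90 → met
7. fair-housing training 111 days ago vs limit 120 → met
8. condition 'operates branch offices' holds; unresolved consumer complaints 3 ≤ 4 → met
All met.

Yes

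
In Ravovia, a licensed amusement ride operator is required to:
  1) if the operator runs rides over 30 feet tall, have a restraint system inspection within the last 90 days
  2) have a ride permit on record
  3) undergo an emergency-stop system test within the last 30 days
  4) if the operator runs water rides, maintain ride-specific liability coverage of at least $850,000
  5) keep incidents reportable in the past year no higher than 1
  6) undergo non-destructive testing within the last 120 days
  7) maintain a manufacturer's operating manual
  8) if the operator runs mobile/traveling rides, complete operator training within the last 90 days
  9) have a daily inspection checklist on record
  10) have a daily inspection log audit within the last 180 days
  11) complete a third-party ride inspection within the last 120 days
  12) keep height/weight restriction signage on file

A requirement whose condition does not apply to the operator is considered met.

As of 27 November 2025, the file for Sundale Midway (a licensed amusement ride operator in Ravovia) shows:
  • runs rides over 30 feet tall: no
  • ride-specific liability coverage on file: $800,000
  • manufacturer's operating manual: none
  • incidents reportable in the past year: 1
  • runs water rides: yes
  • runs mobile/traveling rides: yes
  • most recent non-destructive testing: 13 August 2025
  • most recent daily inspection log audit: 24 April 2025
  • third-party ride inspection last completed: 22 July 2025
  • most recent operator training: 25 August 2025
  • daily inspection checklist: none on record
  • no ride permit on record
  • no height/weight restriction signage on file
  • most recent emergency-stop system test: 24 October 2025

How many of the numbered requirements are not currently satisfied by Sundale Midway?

9

1. condition 'runs rides over 30 feet tall' does not hold → requirement n/a → met
2. ride permit absent → not met
3. emergency-stop system test 34 days ago vs limit 30 → not met
4. condition 'runs water rides' holds; ride-specific liability coverage $800,000 < $850,000 → not met
5. incidents reportable in the past year 1 ≤ 1 → met
6. non-destructive testing 106 days ago vs limit 120 → met
7. manufacturer's operating manual absent → not met
8. condition 'runs mobile/traveling rides' holds; operator training 94 days ago vs limit 90 → not met
9. daily inspection checklist absent → not met
10. daily inspection log audit 217 days ago vs limit 180 → not met
11. third-party ride inspection 128 days ago vs limit 120 → not met
12. height/weight restriction signage absent → not met
Not met: 9 of 12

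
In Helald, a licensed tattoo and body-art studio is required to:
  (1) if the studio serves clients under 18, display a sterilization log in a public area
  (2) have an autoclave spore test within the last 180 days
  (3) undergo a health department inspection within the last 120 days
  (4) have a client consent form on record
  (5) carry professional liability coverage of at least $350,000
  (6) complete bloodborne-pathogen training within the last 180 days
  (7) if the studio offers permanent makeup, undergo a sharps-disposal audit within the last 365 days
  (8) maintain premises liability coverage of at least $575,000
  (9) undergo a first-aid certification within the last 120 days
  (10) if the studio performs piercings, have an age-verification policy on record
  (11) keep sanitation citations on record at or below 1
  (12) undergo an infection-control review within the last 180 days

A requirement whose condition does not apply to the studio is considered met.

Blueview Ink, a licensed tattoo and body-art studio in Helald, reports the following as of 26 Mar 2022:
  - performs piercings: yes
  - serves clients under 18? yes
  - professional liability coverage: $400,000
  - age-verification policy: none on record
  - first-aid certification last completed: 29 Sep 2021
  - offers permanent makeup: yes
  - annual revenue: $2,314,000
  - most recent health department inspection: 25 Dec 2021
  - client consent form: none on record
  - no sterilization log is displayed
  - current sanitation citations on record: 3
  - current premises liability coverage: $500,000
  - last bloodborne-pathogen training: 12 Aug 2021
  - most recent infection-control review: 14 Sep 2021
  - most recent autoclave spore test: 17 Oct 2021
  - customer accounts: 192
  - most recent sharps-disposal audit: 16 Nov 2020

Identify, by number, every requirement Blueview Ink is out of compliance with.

1. condition 'serves clients under 18' holds; sterilization log absent → not met
2. autoclave spore test 160 days ago vs limit 180 → met
3. health department inspection 91 days ago vs limit 120 → met
4. client consent form absent → not met
5. professional liability coverage $400,000 ≥ $350,000 → met
6. bloodborne-pathogen training 226 days ago vs limit 180 → not met
7. condition 'offers permanent makeup' holds; sharps-disposal audit 495 days ago vs limit 365 → not met
8. premises liability coverage $500,000 < $575,000 → not met
9. first-aid certification 178 days ago vs limit 120 → not met
10. condition 'performs piercings' holds; age-verification policy absent → not met
11. sanitation citations on record 3 > 1 → not met
12. infection-control review 193 days ago vs limit 180 → not met
Not met: 1, 4, 6, 7, 8, 9, 10, 11, 12

1, 4, 6, 7, 8, 9, 10, 11, 12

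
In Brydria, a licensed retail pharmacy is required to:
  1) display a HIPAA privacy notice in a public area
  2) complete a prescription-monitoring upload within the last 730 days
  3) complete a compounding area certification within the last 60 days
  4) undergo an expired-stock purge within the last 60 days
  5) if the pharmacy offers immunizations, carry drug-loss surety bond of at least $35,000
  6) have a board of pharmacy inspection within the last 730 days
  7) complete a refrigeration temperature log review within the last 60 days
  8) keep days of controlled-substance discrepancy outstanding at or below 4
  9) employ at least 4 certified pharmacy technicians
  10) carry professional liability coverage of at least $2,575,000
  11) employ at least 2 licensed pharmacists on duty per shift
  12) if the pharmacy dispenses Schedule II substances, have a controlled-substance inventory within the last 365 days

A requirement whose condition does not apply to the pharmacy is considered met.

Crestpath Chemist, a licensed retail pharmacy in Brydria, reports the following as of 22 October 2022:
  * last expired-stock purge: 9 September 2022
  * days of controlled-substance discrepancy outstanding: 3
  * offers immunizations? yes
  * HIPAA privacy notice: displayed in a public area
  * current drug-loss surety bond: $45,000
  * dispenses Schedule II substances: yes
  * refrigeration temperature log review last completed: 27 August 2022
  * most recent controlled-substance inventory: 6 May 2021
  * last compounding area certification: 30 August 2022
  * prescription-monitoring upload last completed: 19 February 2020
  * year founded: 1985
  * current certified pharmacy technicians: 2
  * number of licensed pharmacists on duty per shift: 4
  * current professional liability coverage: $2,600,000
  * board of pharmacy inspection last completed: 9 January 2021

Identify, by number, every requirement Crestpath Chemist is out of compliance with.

2, 9, 12

1. HIPAA privacy notice present → met
2. prescription-monitoring upload 976 days ago vs limit 730 → not met
3. compounding area certification 53 days ago vs limit 60 → met
4. expired-stock purge 43 days ago vs limit 60 → met
5. condition 'offers immunizations' holds; drug-loss surety bond $45,000 ≥ $35,000 → met
6. board of pharmacy inspection 651 days ago vs limit 730 → met
7. refrigeration temperature log review 56 days ago vs limit 60 → met
8. days of controlled-substance discrepancy outstanding 3 ≤ 4 → met
9. certified pharmacy technicians 2 < 4 → not met
10. professional liability coverage $2,600,000 ≥ $2,575,000 → met
11. licensed pharmacists on duty per shift 4 ≥ 2 → met
12. condition 'dispenses Schedule II substances' holds; controlled-substance inventory 534 days ago vs limit 365 → not met
Not met: 2, 9, 12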